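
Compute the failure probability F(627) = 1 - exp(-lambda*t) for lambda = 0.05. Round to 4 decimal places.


lambda = 0.05, t = 627
lambda * t = 31.35
exp(-31.35) = 0.0
F(t) = 1 - 0.0
F(t) = 1.0

1.0


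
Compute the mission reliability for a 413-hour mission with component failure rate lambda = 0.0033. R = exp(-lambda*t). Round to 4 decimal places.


lambda = 0.0033
mission_time = 413
lambda * t = 0.0033 * 413 = 1.3629
R = exp(-1.3629)
R = 0.2559

0.2559


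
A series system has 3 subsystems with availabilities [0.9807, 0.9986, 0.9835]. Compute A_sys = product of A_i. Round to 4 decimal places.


Subsystems: [0.9807, 0.9986, 0.9835]
After subsystem 1 (A=0.9807): product = 0.9807
After subsystem 2 (A=0.9986): product = 0.9793
After subsystem 3 (A=0.9835): product = 0.9632
A_sys = 0.9632

0.9632


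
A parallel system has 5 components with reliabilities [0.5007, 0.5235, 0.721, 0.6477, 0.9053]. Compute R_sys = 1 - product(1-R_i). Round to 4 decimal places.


Components: [0.5007, 0.5235, 0.721, 0.6477, 0.9053]
(1 - 0.5007) = 0.4993, running product = 0.4993
(1 - 0.5235) = 0.4765, running product = 0.2379
(1 - 0.721) = 0.279, running product = 0.0664
(1 - 0.6477) = 0.3523, running product = 0.0234
(1 - 0.9053) = 0.0947, running product = 0.0022
Product of (1-R_i) = 0.0022
R_sys = 1 - 0.0022 = 0.9978

0.9978


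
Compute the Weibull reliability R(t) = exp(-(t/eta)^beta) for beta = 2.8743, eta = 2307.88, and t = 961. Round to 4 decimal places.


beta = 2.8743, eta = 2307.88, t = 961
t/eta = 961 / 2307.88 = 0.4164
(t/eta)^beta = 0.4164^2.8743 = 0.0806
R(t) = exp(-0.0806)
R(t) = 0.9226

0.9226


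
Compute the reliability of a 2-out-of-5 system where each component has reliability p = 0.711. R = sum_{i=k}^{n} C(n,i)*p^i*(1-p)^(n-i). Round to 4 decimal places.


k = 2, n = 5, p = 0.711
i=2: C(5,2)=10 * 0.711^2 * 0.289^3 = 0.122
i=3: C(5,3)=10 * 0.711^3 * 0.289^2 = 0.3002
i=4: C(5,4)=5 * 0.711^4 * 0.289^1 = 0.3693
i=5: C(5,5)=1 * 0.711^5 * 0.289^0 = 0.1817
R = sum of terms = 0.9732

0.9732


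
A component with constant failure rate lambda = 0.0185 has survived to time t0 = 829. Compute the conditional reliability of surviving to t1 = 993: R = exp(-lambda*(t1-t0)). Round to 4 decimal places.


lambda = 0.0185
t0 = 829, t1 = 993
t1 - t0 = 164
lambda * (t1-t0) = 0.0185 * 164 = 3.034
R = exp(-3.034)
R = 0.0481

0.0481


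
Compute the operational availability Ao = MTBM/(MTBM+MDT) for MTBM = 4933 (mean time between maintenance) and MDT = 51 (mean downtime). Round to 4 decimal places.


MTBM = 4933
MDT = 51
MTBM + MDT = 4984
Ao = 4933 / 4984
Ao = 0.9898

0.9898


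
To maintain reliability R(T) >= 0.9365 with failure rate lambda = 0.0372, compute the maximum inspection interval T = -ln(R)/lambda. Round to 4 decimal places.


R_target = 0.9365
lambda = 0.0372
-ln(0.9365) = 0.0656
T = 0.0656 / 0.0372
T = 1.7636

1.7636


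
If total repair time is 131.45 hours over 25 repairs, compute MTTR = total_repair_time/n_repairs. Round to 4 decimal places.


total_repair_time = 131.45
n_repairs = 25
MTTR = 131.45 / 25
MTTR = 5.258

5.258


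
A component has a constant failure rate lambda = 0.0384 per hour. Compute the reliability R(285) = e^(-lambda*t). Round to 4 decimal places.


lambda = 0.0384
t = 285
lambda * t = 10.944
R(t) = e^(-10.944)
R(t) = 0.0

0.0


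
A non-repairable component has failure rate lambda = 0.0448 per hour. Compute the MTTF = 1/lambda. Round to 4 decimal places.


lambda = 0.0448
MTTF = 1 / 0.0448
MTTF = 22.3214

22.3214


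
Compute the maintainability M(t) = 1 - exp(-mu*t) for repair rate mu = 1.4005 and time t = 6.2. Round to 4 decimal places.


mu = 1.4005, t = 6.2
mu * t = 1.4005 * 6.2 = 8.6831
exp(-8.6831) = 0.0002
M(t) = 1 - 0.0002
M(t) = 0.9998

0.9998


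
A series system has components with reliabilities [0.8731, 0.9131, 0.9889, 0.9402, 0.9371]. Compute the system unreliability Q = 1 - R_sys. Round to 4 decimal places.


Components: [0.8731, 0.9131, 0.9889, 0.9402, 0.9371]
After component 1: product = 0.8731
After component 2: product = 0.7972
After component 3: product = 0.7884
After component 4: product = 0.7412
After component 5: product = 0.6946
R_sys = 0.6946
Q = 1 - 0.6946 = 0.3054

0.3054


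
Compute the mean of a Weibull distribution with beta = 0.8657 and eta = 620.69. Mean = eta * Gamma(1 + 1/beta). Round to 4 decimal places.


beta = 0.8657, eta = 620.69
1/beta = 1.1551
1 + 1/beta = 2.1551
Gamma(2.1551) = 1.0758
Mean = 620.69 * 1.0758
Mean = 667.768

667.768


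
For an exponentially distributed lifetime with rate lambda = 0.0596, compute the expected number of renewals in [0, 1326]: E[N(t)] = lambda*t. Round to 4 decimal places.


lambda = 0.0596
t = 1326
E[N(t)] = lambda * t
E[N(t)] = 0.0596 * 1326
E[N(t)] = 79.0296

79.0296


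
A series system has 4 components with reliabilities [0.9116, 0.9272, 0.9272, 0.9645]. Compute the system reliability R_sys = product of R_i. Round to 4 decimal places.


Components: [0.9116, 0.9272, 0.9272, 0.9645]
After component 1 (R=0.9116): product = 0.9116
After component 2 (R=0.9272): product = 0.8452
After component 3 (R=0.9272): product = 0.7837
After component 4 (R=0.9645): product = 0.7559
R_sys = 0.7559

0.7559


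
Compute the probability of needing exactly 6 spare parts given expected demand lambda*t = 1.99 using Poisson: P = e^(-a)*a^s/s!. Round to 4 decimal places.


a = 1.99, s = 6
e^(-a) = e^(-1.99) = 0.1367
a^s = 1.99^6 = 62.1038
s! = 720
P = 0.1367 * 62.1038 / 720
P = 0.0118

0.0118


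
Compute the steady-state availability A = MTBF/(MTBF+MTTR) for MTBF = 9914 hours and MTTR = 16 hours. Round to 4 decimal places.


MTBF = 9914
MTTR = 16
MTBF + MTTR = 9930
A = 9914 / 9930
A = 0.9984

0.9984


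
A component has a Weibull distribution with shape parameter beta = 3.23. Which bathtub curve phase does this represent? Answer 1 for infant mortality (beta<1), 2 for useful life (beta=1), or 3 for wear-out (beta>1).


beta = 3.23
Compare beta to 1:
beta < 1 => infant mortality (phase 1)
beta = 1 => useful life (phase 2)
beta > 1 => wear-out (phase 3)
Since beta = 3.23, this is wear-out (increasing failure rate)
Phase = 3

3


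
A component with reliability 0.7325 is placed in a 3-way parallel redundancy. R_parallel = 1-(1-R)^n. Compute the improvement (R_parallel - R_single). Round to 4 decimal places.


R_single = 0.7325, n = 3
1 - R_single = 0.2675
(1 - R_single)^n = 0.2675^3 = 0.0191
R_parallel = 1 - 0.0191 = 0.9809
Improvement = 0.9809 - 0.7325
Improvement = 0.2484

0.2484


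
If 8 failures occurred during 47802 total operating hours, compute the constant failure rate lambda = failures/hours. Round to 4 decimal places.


failures = 8
total_hours = 47802
lambda = 8 / 47802
lambda = 0.0002

0.0002


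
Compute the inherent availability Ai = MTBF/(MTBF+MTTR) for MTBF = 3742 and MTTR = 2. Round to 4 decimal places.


MTBF = 3742
MTTR = 2
MTBF + MTTR = 3744
Ai = 3742 / 3744
Ai = 0.9995

0.9995


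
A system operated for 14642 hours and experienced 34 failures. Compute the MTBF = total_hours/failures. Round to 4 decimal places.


total_hours = 14642
failures = 34
MTBF = 14642 / 34
MTBF = 430.6471

430.6471


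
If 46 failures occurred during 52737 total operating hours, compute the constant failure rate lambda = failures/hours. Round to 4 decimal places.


failures = 46
total_hours = 52737
lambda = 46 / 52737
lambda = 0.0009

0.0009


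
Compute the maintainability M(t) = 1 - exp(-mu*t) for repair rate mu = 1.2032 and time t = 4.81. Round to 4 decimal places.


mu = 1.2032, t = 4.81
mu * t = 1.2032 * 4.81 = 5.7874
exp(-5.7874) = 0.0031
M(t) = 1 - 0.0031
M(t) = 0.9969

0.9969


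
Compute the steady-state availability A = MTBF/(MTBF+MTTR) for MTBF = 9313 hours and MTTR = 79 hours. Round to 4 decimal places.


MTBF = 9313
MTTR = 79
MTBF + MTTR = 9392
A = 9313 / 9392
A = 0.9916

0.9916


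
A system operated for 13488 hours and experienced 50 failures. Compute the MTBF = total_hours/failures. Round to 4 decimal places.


total_hours = 13488
failures = 50
MTBF = 13488 / 50
MTBF = 269.76

269.76


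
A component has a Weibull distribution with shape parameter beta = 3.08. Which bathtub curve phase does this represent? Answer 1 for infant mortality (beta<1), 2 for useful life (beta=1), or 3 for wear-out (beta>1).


beta = 3.08
Compare beta to 1:
beta < 1 => infant mortality (phase 1)
beta = 1 => useful life (phase 2)
beta > 1 => wear-out (phase 3)
Since beta = 3.08, this is wear-out (increasing failure rate)
Phase = 3

3


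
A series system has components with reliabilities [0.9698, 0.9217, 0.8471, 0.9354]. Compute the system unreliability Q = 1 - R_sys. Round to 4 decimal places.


Components: [0.9698, 0.9217, 0.8471, 0.9354]
After component 1: product = 0.9698
After component 2: product = 0.8939
After component 3: product = 0.7572
After component 4: product = 0.7083
R_sys = 0.7083
Q = 1 - 0.7083 = 0.2917

0.2917


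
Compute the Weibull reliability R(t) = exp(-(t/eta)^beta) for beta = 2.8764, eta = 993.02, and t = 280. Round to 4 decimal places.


beta = 2.8764, eta = 993.02, t = 280
t/eta = 280 / 993.02 = 0.282
(t/eta)^beta = 0.282^2.8764 = 0.0262
R(t) = exp(-0.0262)
R(t) = 0.9741

0.9741


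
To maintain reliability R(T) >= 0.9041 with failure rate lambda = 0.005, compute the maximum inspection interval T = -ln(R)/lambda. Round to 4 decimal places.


R_target = 0.9041
lambda = 0.005
-ln(0.9041) = 0.1008
T = 0.1008 / 0.005
T = 20.1631

20.1631


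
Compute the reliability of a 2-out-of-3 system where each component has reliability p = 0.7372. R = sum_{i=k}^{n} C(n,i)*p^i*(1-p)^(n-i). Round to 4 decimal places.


k = 2, n = 3, p = 0.7372
i=2: C(3,2)=3 * 0.7372^2 * 0.2628^1 = 0.4285
i=3: C(3,3)=1 * 0.7372^3 * 0.2628^0 = 0.4006
R = sum of terms = 0.8291

0.8291


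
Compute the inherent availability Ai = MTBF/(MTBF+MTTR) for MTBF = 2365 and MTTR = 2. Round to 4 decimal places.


MTBF = 2365
MTTR = 2
MTBF + MTTR = 2367
Ai = 2365 / 2367
Ai = 0.9992

0.9992


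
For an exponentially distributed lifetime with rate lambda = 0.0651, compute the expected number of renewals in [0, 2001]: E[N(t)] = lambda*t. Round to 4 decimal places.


lambda = 0.0651
t = 2001
E[N(t)] = lambda * t
E[N(t)] = 0.0651 * 2001
E[N(t)] = 130.2651

130.2651


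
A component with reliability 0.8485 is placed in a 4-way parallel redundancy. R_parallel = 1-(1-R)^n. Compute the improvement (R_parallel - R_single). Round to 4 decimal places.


R_single = 0.8485, n = 4
1 - R_single = 0.1515
(1 - R_single)^n = 0.1515^4 = 0.0005
R_parallel = 1 - 0.0005 = 0.9995
Improvement = 0.9995 - 0.8485
Improvement = 0.151

0.151


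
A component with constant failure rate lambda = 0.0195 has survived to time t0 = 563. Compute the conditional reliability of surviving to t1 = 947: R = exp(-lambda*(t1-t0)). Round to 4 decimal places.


lambda = 0.0195
t0 = 563, t1 = 947
t1 - t0 = 384
lambda * (t1-t0) = 0.0195 * 384 = 7.488
R = exp(-7.488)
R = 0.0006

0.0006


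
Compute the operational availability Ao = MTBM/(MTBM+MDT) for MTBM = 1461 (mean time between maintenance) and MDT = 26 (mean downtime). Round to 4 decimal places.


MTBM = 1461
MDT = 26
MTBM + MDT = 1487
Ao = 1461 / 1487
Ao = 0.9825

0.9825


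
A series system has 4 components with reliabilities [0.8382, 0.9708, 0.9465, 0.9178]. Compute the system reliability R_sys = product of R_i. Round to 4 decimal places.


Components: [0.8382, 0.9708, 0.9465, 0.9178]
After component 1 (R=0.8382): product = 0.8382
After component 2 (R=0.9708): product = 0.8137
After component 3 (R=0.9465): product = 0.7702
After component 4 (R=0.9178): product = 0.7069
R_sys = 0.7069

0.7069


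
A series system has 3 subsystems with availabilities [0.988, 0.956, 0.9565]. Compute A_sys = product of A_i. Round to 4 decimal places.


Subsystems: [0.988, 0.956, 0.9565]
After subsystem 1 (A=0.988): product = 0.988
After subsystem 2 (A=0.956): product = 0.9445
After subsystem 3 (A=0.9565): product = 0.9034
A_sys = 0.9034

0.9034


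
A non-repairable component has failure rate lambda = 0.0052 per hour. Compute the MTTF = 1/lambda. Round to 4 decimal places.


lambda = 0.0052
MTTF = 1 / 0.0052
MTTF = 192.3077

192.3077


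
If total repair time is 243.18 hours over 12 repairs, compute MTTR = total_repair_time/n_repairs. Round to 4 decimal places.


total_repair_time = 243.18
n_repairs = 12
MTTR = 243.18 / 12
MTTR = 20.265

20.265


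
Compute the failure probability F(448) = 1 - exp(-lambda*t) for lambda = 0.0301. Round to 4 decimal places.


lambda = 0.0301, t = 448
lambda * t = 13.4848
exp(-13.4848) = 0.0
F(t) = 1 - 0.0
F(t) = 1.0

1.0


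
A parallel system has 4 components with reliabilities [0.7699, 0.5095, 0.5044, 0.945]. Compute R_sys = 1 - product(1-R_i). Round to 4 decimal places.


Components: [0.7699, 0.5095, 0.5044, 0.945]
(1 - 0.7699) = 0.2301, running product = 0.2301
(1 - 0.5095) = 0.4905, running product = 0.1129
(1 - 0.5044) = 0.4956, running product = 0.0559
(1 - 0.945) = 0.055, running product = 0.0031
Product of (1-R_i) = 0.0031
R_sys = 1 - 0.0031 = 0.9969

0.9969


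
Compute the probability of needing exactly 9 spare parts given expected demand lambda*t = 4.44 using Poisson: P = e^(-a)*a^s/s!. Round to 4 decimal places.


a = 4.44, s = 9
e^(-a) = e^(-4.44) = 0.0118
a^s = 4.44^9 = 670574.0315
s! = 362880
P = 0.0118 * 670574.0315 / 362880
P = 0.0218

0.0218


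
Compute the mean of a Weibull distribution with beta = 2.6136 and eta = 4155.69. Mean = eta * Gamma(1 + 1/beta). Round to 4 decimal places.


beta = 2.6136, eta = 4155.69
1/beta = 0.3826
1 + 1/beta = 1.3826
Gamma(1.3826) = 0.8883
Mean = 4155.69 * 0.8883
Mean = 3691.7058

3691.7058


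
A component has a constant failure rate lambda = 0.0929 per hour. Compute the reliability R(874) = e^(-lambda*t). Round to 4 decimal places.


lambda = 0.0929
t = 874
lambda * t = 81.1946
R(t) = e^(-81.1946)
R(t) = 0.0

0.0


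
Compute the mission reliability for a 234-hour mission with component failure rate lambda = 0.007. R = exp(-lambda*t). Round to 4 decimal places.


lambda = 0.007
mission_time = 234
lambda * t = 0.007 * 234 = 1.638
R = exp(-1.638)
R = 0.1944

0.1944


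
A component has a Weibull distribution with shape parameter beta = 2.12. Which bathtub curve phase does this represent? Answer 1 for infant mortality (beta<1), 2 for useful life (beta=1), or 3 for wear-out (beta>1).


beta = 2.12
Compare beta to 1:
beta < 1 => infant mortality (phase 1)
beta = 1 => useful life (phase 2)
beta > 1 => wear-out (phase 3)
Since beta = 2.12, this is wear-out (increasing failure rate)
Phase = 3

3


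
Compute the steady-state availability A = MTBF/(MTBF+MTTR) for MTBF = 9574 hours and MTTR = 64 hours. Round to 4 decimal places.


MTBF = 9574
MTTR = 64
MTBF + MTTR = 9638
A = 9574 / 9638
A = 0.9934

0.9934


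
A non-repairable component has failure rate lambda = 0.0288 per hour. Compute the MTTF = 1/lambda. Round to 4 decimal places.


lambda = 0.0288
MTTF = 1 / 0.0288
MTTF = 34.7222

34.7222


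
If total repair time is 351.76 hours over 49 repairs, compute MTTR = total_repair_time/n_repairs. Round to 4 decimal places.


total_repair_time = 351.76
n_repairs = 49
MTTR = 351.76 / 49
MTTR = 7.1788

7.1788


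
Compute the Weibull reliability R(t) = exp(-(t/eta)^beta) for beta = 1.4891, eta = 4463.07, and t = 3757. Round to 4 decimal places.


beta = 1.4891, eta = 4463.07, t = 3757
t/eta = 3757 / 4463.07 = 0.8418
(t/eta)^beta = 0.8418^1.4891 = 0.7738
R(t) = exp(-0.7738)
R(t) = 0.4613

0.4613


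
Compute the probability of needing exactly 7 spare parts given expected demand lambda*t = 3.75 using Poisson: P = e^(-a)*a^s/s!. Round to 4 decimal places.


a = 3.75, s = 7
e^(-a) = e^(-3.75) = 0.0235
a^s = 3.75^7 = 10428.4286
s! = 5040
P = 0.0235 * 10428.4286 / 5040
P = 0.0487

0.0487


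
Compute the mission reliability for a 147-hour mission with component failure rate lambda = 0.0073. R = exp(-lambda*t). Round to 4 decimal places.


lambda = 0.0073
mission_time = 147
lambda * t = 0.0073 * 147 = 1.0731
R = exp(-1.0731)
R = 0.3419

0.3419


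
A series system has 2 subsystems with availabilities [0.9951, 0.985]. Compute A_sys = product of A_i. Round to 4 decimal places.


Subsystems: [0.9951, 0.985]
After subsystem 1 (A=0.9951): product = 0.9951
After subsystem 2 (A=0.985): product = 0.9802
A_sys = 0.9802

0.9802


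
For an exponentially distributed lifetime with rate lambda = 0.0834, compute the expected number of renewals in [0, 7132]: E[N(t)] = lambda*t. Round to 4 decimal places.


lambda = 0.0834
t = 7132
E[N(t)] = lambda * t
E[N(t)] = 0.0834 * 7132
E[N(t)] = 594.8088

594.8088


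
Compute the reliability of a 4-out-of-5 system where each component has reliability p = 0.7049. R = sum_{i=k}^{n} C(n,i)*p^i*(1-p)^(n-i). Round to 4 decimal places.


k = 4, n = 5, p = 0.7049
i=4: C(5,4)=5 * 0.7049^4 * 0.2951^1 = 0.3643
i=5: C(5,5)=1 * 0.7049^5 * 0.2951^0 = 0.174
R = sum of terms = 0.5383

0.5383


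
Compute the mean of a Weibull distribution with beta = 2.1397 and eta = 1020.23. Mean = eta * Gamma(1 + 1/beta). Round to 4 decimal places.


beta = 2.1397, eta = 1020.23
1/beta = 0.4674
1 + 1/beta = 1.4674
Gamma(1.4674) = 0.8856
Mean = 1020.23 * 0.8856
Mean = 903.5332

903.5332


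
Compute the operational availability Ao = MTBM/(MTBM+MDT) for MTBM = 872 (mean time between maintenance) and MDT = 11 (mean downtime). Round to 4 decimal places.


MTBM = 872
MDT = 11
MTBM + MDT = 883
Ao = 872 / 883
Ao = 0.9875

0.9875


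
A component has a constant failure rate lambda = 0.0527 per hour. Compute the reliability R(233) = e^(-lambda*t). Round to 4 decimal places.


lambda = 0.0527
t = 233
lambda * t = 12.2791
R(t) = e^(-12.2791)
R(t) = 0.0

0.0


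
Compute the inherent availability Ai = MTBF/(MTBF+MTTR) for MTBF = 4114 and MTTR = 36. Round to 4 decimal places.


MTBF = 4114
MTTR = 36
MTBF + MTTR = 4150
Ai = 4114 / 4150
Ai = 0.9913

0.9913


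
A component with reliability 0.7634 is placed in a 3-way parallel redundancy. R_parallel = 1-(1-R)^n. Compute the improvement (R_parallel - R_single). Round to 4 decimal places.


R_single = 0.7634, n = 3
1 - R_single = 0.2366
(1 - R_single)^n = 0.2366^3 = 0.0132
R_parallel = 1 - 0.0132 = 0.9868
Improvement = 0.9868 - 0.7634
Improvement = 0.2234

0.2234


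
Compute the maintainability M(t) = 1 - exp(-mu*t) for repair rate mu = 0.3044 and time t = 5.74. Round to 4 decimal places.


mu = 0.3044, t = 5.74
mu * t = 0.3044 * 5.74 = 1.7473
exp(-1.7473) = 0.1743
M(t) = 1 - 0.1743
M(t) = 0.8257

0.8257


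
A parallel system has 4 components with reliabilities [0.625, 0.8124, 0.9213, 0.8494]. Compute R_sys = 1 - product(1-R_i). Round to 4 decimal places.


Components: [0.625, 0.8124, 0.9213, 0.8494]
(1 - 0.625) = 0.375, running product = 0.375
(1 - 0.8124) = 0.1876, running product = 0.0703
(1 - 0.9213) = 0.0787, running product = 0.0055
(1 - 0.8494) = 0.1506, running product = 0.0008
Product of (1-R_i) = 0.0008
R_sys = 1 - 0.0008 = 0.9992

0.9992


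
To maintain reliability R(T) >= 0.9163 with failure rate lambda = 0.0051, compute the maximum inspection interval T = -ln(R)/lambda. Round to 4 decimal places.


R_target = 0.9163
lambda = 0.0051
-ln(0.9163) = 0.0874
T = 0.0874 / 0.0051
T = 17.1395

17.1395


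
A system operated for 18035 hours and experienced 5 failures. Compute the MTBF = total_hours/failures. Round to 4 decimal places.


total_hours = 18035
failures = 5
MTBF = 18035 / 5
MTBF = 3607.0

3607.0


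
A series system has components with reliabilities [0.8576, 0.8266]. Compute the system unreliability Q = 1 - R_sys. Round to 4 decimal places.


Components: [0.8576, 0.8266]
After component 1: product = 0.8576
After component 2: product = 0.7089
R_sys = 0.7089
Q = 1 - 0.7089 = 0.2911

0.2911


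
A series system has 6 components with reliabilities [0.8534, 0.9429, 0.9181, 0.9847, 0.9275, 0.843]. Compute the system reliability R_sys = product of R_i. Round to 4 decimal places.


Components: [0.8534, 0.9429, 0.9181, 0.9847, 0.9275, 0.843]
After component 1 (R=0.8534): product = 0.8534
After component 2 (R=0.9429): product = 0.8047
After component 3 (R=0.9181): product = 0.7388
After component 4 (R=0.9847): product = 0.7275
After component 5 (R=0.9275): product = 0.6747
After component 6 (R=0.843): product = 0.5688
R_sys = 0.5688

0.5688


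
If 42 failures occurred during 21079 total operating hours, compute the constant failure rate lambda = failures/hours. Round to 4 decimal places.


failures = 42
total_hours = 21079
lambda = 42 / 21079
lambda = 0.002

0.002


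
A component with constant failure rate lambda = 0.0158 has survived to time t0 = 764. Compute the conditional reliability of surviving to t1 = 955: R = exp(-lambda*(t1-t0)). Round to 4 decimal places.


lambda = 0.0158
t0 = 764, t1 = 955
t1 - t0 = 191
lambda * (t1-t0) = 0.0158 * 191 = 3.0178
R = exp(-3.0178)
R = 0.0489

0.0489


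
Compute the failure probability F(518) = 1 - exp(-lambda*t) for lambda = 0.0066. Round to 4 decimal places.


lambda = 0.0066, t = 518
lambda * t = 3.4188
exp(-3.4188) = 0.0328
F(t) = 1 - 0.0328
F(t) = 0.9672

0.9672


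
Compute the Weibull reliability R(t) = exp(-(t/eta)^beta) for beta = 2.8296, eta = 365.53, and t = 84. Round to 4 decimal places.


beta = 2.8296, eta = 365.53, t = 84
t/eta = 84 / 365.53 = 0.2298
(t/eta)^beta = 0.2298^2.8296 = 0.0156
R(t) = exp(-0.0156)
R(t) = 0.9845

0.9845


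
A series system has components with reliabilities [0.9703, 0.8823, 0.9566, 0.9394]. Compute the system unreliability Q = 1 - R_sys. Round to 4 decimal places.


Components: [0.9703, 0.8823, 0.9566, 0.9394]
After component 1: product = 0.9703
After component 2: product = 0.8561
After component 3: product = 0.8189
After component 4: product = 0.7693
R_sys = 0.7693
Q = 1 - 0.7693 = 0.2307

0.2307


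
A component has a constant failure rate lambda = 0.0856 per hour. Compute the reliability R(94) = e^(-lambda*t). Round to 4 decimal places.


lambda = 0.0856
t = 94
lambda * t = 8.0464
R(t) = e^(-8.0464)
R(t) = 0.0003

0.0003


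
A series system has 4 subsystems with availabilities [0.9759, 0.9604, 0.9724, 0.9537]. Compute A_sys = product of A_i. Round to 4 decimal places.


Subsystems: [0.9759, 0.9604, 0.9724, 0.9537]
After subsystem 1 (A=0.9759): product = 0.9759
After subsystem 2 (A=0.9604): product = 0.9373
After subsystem 3 (A=0.9724): product = 0.9114
After subsystem 4 (A=0.9537): product = 0.8692
A_sys = 0.8692

0.8692


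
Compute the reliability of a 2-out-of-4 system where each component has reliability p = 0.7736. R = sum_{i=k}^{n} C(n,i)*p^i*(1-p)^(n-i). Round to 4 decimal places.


k = 2, n = 4, p = 0.7736
i=2: C(4,2)=6 * 0.7736^2 * 0.2264^2 = 0.1841
i=3: C(4,3)=4 * 0.7736^3 * 0.2264^1 = 0.4193
i=4: C(4,4)=1 * 0.7736^4 * 0.2264^0 = 0.3582
R = sum of terms = 0.9615

0.9615


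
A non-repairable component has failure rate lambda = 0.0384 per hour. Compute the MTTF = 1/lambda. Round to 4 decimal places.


lambda = 0.0384
MTTF = 1 / 0.0384
MTTF = 26.0417

26.0417


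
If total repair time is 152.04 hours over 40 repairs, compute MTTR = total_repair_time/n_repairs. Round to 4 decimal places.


total_repair_time = 152.04
n_repairs = 40
MTTR = 152.04 / 40
MTTR = 3.801

3.801


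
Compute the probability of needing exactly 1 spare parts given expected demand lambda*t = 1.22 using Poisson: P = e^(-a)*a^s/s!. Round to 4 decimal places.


a = 1.22, s = 1
e^(-a) = e^(-1.22) = 0.2952
a^s = 1.22^1 = 1.22
s! = 1
P = 0.2952 * 1.22 / 1
P = 0.3602

0.3602


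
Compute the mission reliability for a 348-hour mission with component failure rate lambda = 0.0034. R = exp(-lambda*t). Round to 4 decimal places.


lambda = 0.0034
mission_time = 348
lambda * t = 0.0034 * 348 = 1.1832
R = exp(-1.1832)
R = 0.3063

0.3063


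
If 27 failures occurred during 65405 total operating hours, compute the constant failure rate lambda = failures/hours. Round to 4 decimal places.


failures = 27
total_hours = 65405
lambda = 27 / 65405
lambda = 0.0004

0.0004


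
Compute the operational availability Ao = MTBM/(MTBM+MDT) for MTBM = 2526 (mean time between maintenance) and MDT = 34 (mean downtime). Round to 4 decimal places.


MTBM = 2526
MDT = 34
MTBM + MDT = 2560
Ao = 2526 / 2560
Ao = 0.9867

0.9867


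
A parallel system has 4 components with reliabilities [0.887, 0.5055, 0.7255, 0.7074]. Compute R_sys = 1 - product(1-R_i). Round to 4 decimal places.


Components: [0.887, 0.5055, 0.7255, 0.7074]
(1 - 0.887) = 0.113, running product = 0.113
(1 - 0.5055) = 0.4945, running product = 0.0559
(1 - 0.7255) = 0.2745, running product = 0.0153
(1 - 0.7074) = 0.2926, running product = 0.0045
Product of (1-R_i) = 0.0045
R_sys = 1 - 0.0045 = 0.9955

0.9955


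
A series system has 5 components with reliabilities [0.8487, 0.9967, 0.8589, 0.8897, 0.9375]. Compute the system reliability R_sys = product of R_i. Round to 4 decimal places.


Components: [0.8487, 0.9967, 0.8589, 0.8897, 0.9375]
After component 1 (R=0.8487): product = 0.8487
After component 2 (R=0.9967): product = 0.8459
After component 3 (R=0.8589): product = 0.7265
After component 4 (R=0.8897): product = 0.6464
After component 5 (R=0.9375): product = 0.606
R_sys = 0.606

0.606


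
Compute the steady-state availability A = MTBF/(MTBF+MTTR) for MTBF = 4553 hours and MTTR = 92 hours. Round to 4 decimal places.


MTBF = 4553
MTTR = 92
MTBF + MTTR = 4645
A = 4553 / 4645
A = 0.9802

0.9802


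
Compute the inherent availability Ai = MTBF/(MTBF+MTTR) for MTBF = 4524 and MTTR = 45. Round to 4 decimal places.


MTBF = 4524
MTTR = 45
MTBF + MTTR = 4569
Ai = 4524 / 4569
Ai = 0.9902

0.9902


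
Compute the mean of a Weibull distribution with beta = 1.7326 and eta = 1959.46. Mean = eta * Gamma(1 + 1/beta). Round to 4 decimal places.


beta = 1.7326, eta = 1959.46
1/beta = 0.5772
1 + 1/beta = 1.5772
Gamma(1.5772) = 0.8911
Mean = 1959.46 * 0.8911
Mean = 1746.1691

1746.1691


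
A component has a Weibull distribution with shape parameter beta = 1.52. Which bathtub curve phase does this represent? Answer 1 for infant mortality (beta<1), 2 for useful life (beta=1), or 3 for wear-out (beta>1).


beta = 1.52
Compare beta to 1:
beta < 1 => infant mortality (phase 1)
beta = 1 => useful life (phase 2)
beta > 1 => wear-out (phase 3)
Since beta = 1.52, this is wear-out (increasing failure rate)
Phase = 3

3


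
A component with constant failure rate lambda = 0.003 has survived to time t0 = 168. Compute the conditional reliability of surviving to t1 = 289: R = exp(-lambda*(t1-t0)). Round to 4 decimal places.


lambda = 0.003
t0 = 168, t1 = 289
t1 - t0 = 121
lambda * (t1-t0) = 0.003 * 121 = 0.363
R = exp(-0.363)
R = 0.6956

0.6956


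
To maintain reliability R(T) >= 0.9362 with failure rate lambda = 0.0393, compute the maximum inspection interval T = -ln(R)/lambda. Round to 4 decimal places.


R_target = 0.9362
lambda = 0.0393
-ln(0.9362) = 0.0659
T = 0.0659 / 0.0393
T = 1.6775

1.6775


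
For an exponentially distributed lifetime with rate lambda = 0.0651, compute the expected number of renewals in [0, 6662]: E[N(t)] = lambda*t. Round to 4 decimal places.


lambda = 0.0651
t = 6662
E[N(t)] = lambda * t
E[N(t)] = 0.0651 * 6662
E[N(t)] = 433.6962

433.6962


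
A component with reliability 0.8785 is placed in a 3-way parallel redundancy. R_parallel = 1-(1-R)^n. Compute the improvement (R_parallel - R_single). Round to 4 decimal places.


R_single = 0.8785, n = 3
1 - R_single = 0.1215
(1 - R_single)^n = 0.1215^3 = 0.0018
R_parallel = 1 - 0.0018 = 0.9982
Improvement = 0.9982 - 0.8785
Improvement = 0.1197

0.1197


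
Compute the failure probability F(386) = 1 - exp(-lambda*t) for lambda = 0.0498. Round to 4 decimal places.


lambda = 0.0498, t = 386
lambda * t = 19.2228
exp(-19.2228) = 0.0
F(t) = 1 - 0.0
F(t) = 1.0

1.0


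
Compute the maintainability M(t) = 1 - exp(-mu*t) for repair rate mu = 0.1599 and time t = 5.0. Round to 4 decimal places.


mu = 0.1599, t = 5.0
mu * t = 0.1599 * 5.0 = 0.7995
exp(-0.7995) = 0.4496
M(t) = 1 - 0.4496
M(t) = 0.5504

0.5504


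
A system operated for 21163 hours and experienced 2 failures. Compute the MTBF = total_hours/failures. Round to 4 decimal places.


total_hours = 21163
failures = 2
MTBF = 21163 / 2
MTBF = 10581.5

10581.5


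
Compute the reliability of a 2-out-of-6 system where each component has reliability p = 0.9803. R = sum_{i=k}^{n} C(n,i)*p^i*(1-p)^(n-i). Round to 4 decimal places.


k = 2, n = 6, p = 0.9803
i=2: C(6,2)=15 * 0.9803^2 * 0.0197^4 = 0.0
i=3: C(6,3)=20 * 0.9803^3 * 0.0197^3 = 0.0001
i=4: C(6,4)=15 * 0.9803^4 * 0.0197^2 = 0.0054
i=5: C(6,5)=6 * 0.9803^5 * 0.0197^1 = 0.107
i=6: C(6,6)=1 * 0.9803^6 * 0.0197^0 = 0.8875
R = sum of terms = 1.0

1.0


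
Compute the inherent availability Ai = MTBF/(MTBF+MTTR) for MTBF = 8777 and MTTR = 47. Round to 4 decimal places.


MTBF = 8777
MTTR = 47
MTBF + MTTR = 8824
Ai = 8777 / 8824
Ai = 0.9947

0.9947


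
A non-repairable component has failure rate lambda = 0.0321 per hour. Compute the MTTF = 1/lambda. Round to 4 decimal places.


lambda = 0.0321
MTTF = 1 / 0.0321
MTTF = 31.1526

31.1526


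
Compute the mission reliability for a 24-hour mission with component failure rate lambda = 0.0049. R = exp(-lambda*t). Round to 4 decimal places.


lambda = 0.0049
mission_time = 24
lambda * t = 0.0049 * 24 = 0.1176
R = exp(-0.1176)
R = 0.8891

0.8891


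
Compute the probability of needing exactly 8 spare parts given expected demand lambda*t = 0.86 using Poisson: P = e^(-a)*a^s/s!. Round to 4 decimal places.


a = 0.86, s = 8
e^(-a) = e^(-0.86) = 0.4232
a^s = 0.86^8 = 0.2992
s! = 40320
P = 0.4232 * 0.2992 / 40320
P = 0.0

0.0


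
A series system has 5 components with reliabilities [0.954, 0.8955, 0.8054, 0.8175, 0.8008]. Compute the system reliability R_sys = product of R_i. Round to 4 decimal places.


Components: [0.954, 0.8955, 0.8054, 0.8175, 0.8008]
After component 1 (R=0.954): product = 0.954
After component 2 (R=0.8955): product = 0.8543
After component 3 (R=0.8054): product = 0.6881
After component 4 (R=0.8175): product = 0.5625
After component 5 (R=0.8008): product = 0.4504
R_sys = 0.4504

0.4504


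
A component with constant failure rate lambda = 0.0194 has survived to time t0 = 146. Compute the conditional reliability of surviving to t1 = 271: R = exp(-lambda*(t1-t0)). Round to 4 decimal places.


lambda = 0.0194
t0 = 146, t1 = 271
t1 - t0 = 125
lambda * (t1-t0) = 0.0194 * 125 = 2.425
R = exp(-2.425)
R = 0.0885

0.0885


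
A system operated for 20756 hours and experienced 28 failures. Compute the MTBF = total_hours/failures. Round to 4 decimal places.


total_hours = 20756
failures = 28
MTBF = 20756 / 28
MTBF = 741.2857

741.2857


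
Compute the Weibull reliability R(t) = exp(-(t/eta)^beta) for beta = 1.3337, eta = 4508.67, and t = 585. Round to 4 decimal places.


beta = 1.3337, eta = 4508.67, t = 585
t/eta = 585 / 4508.67 = 0.1298
(t/eta)^beta = 0.1298^1.3337 = 0.0656
R(t) = exp(-0.0656)
R(t) = 0.9365

0.9365


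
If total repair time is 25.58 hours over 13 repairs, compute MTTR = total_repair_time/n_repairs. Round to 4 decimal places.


total_repair_time = 25.58
n_repairs = 13
MTTR = 25.58 / 13
MTTR = 1.9677

1.9677


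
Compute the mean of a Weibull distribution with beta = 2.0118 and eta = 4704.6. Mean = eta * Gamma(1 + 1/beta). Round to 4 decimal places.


beta = 2.0118, eta = 4704.6
1/beta = 0.4971
1 + 1/beta = 1.4971
Gamma(1.4971) = 0.8861
Mean = 4704.6 * 0.8861
Mean = 4168.9138

4168.9138


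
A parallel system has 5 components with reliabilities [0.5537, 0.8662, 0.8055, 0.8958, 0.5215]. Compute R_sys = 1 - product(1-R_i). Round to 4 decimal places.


Components: [0.5537, 0.8662, 0.8055, 0.8958, 0.5215]
(1 - 0.5537) = 0.4463, running product = 0.4463
(1 - 0.8662) = 0.1338, running product = 0.0597
(1 - 0.8055) = 0.1945, running product = 0.0116
(1 - 0.8958) = 0.1042, running product = 0.0012
(1 - 0.5215) = 0.4785, running product = 0.0006
Product of (1-R_i) = 0.0006
R_sys = 1 - 0.0006 = 0.9994

0.9994


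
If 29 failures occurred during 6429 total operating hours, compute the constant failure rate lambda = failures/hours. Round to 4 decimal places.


failures = 29
total_hours = 6429
lambda = 29 / 6429
lambda = 0.0045

0.0045


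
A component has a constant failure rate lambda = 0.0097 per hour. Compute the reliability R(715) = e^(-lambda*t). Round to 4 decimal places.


lambda = 0.0097
t = 715
lambda * t = 6.9355
R(t) = e^(-6.9355)
R(t) = 0.001

0.001


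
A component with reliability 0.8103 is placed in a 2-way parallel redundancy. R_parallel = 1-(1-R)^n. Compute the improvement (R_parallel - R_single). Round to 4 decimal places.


R_single = 0.8103, n = 2
1 - R_single = 0.1897
(1 - R_single)^n = 0.1897^2 = 0.036
R_parallel = 1 - 0.036 = 0.964
Improvement = 0.964 - 0.8103
Improvement = 0.1537

0.1537


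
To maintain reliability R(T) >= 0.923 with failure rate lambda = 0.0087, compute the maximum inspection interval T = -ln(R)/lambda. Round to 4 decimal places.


R_target = 0.923
lambda = 0.0087
-ln(0.923) = 0.0801
T = 0.0801 / 0.0087
T = 9.2099

9.2099


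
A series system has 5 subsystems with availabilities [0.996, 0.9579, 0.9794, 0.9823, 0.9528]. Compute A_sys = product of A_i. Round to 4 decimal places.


Subsystems: [0.996, 0.9579, 0.9794, 0.9823, 0.9528]
After subsystem 1 (A=0.996): product = 0.996
After subsystem 2 (A=0.9579): product = 0.9541
After subsystem 3 (A=0.9794): product = 0.9344
After subsystem 4 (A=0.9823): product = 0.9179
After subsystem 5 (A=0.9528): product = 0.8746
A_sys = 0.8746

0.8746


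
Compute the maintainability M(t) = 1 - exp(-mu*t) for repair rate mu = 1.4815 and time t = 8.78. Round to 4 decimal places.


mu = 1.4815, t = 8.78
mu * t = 1.4815 * 8.78 = 13.0076
exp(-13.0076) = 0.0
M(t) = 1 - 0.0
M(t) = 1.0

1.0


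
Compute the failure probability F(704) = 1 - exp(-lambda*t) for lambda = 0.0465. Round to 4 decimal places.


lambda = 0.0465, t = 704
lambda * t = 32.736
exp(-32.736) = 0.0
F(t) = 1 - 0.0
F(t) = 1.0

1.0


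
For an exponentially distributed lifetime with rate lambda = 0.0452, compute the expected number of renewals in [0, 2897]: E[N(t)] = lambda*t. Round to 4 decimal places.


lambda = 0.0452
t = 2897
E[N(t)] = lambda * t
E[N(t)] = 0.0452 * 2897
E[N(t)] = 130.9444

130.9444


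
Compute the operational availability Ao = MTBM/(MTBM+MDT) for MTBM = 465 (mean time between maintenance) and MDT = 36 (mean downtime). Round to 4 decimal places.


MTBM = 465
MDT = 36
MTBM + MDT = 501
Ao = 465 / 501
Ao = 0.9281

0.9281


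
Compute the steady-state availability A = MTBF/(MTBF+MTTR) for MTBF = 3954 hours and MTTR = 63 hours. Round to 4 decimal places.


MTBF = 3954
MTTR = 63
MTBF + MTTR = 4017
A = 3954 / 4017
A = 0.9843

0.9843


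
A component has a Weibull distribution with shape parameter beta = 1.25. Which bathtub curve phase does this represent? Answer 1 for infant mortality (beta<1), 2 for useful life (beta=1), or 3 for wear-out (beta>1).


beta = 1.25
Compare beta to 1:
beta < 1 => infant mortality (phase 1)
beta = 1 => useful life (phase 2)
beta > 1 => wear-out (phase 3)
Since beta = 1.25, this is wear-out (increasing failure rate)
Phase = 3

3


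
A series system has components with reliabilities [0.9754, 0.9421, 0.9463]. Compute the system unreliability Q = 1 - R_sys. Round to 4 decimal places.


Components: [0.9754, 0.9421, 0.9463]
After component 1: product = 0.9754
After component 2: product = 0.9189
After component 3: product = 0.8696
R_sys = 0.8696
Q = 1 - 0.8696 = 0.1304

0.1304


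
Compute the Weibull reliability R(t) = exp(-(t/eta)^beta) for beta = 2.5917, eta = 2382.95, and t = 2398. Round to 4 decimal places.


beta = 2.5917, eta = 2382.95, t = 2398
t/eta = 2398 / 2382.95 = 1.0063
(t/eta)^beta = 1.0063^2.5917 = 1.0165
R(t) = exp(-1.0165)
R(t) = 0.3619

0.3619


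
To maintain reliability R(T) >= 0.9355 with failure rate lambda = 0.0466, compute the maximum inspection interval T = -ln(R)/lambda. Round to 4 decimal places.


R_target = 0.9355
lambda = 0.0466
-ln(0.9355) = 0.0667
T = 0.0667 / 0.0466
T = 1.4308

1.4308


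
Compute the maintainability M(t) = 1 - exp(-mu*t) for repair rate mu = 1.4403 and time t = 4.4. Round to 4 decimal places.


mu = 1.4403, t = 4.4
mu * t = 1.4403 * 4.4 = 6.3373
exp(-6.3373) = 0.0018
M(t) = 1 - 0.0018
M(t) = 0.9982

0.9982


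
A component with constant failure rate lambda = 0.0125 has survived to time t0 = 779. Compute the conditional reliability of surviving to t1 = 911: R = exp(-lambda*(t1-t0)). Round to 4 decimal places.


lambda = 0.0125
t0 = 779, t1 = 911
t1 - t0 = 132
lambda * (t1-t0) = 0.0125 * 132 = 1.65
R = exp(-1.65)
R = 0.192

0.192


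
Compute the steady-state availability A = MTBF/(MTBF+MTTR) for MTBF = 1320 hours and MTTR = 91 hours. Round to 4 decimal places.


MTBF = 1320
MTTR = 91
MTBF + MTTR = 1411
A = 1320 / 1411
A = 0.9355

0.9355


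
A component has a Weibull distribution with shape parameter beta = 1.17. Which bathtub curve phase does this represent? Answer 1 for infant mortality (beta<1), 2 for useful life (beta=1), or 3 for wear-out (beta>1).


beta = 1.17
Compare beta to 1:
beta < 1 => infant mortality (phase 1)
beta = 1 => useful life (phase 2)
beta > 1 => wear-out (phase 3)
Since beta = 1.17, this is wear-out (increasing failure rate)
Phase = 3

3


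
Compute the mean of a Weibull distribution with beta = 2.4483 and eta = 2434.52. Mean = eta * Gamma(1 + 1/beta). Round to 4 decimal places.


beta = 2.4483, eta = 2434.52
1/beta = 0.4084
1 + 1/beta = 1.4084
Gamma(1.4084) = 0.8868
Mean = 2434.52 * 0.8868
Mean = 2159.0206

2159.0206


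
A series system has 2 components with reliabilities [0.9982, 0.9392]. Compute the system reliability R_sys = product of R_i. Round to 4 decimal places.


Components: [0.9982, 0.9392]
After component 1 (R=0.9982): product = 0.9982
After component 2 (R=0.9392): product = 0.9375
R_sys = 0.9375

0.9375


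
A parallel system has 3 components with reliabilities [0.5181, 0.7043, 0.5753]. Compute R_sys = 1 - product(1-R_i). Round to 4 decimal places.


Components: [0.5181, 0.7043, 0.5753]
(1 - 0.5181) = 0.4819, running product = 0.4819
(1 - 0.7043) = 0.2957, running product = 0.1425
(1 - 0.5753) = 0.4247, running product = 0.0605
Product of (1-R_i) = 0.0605
R_sys = 1 - 0.0605 = 0.9395

0.9395


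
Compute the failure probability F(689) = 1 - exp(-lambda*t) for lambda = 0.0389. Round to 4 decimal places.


lambda = 0.0389, t = 689
lambda * t = 26.8021
exp(-26.8021) = 0.0
F(t) = 1 - 0.0
F(t) = 1.0

1.0


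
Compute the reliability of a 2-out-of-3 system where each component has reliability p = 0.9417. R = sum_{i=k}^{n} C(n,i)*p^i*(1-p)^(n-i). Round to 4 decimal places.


k = 2, n = 3, p = 0.9417
i=2: C(3,2)=3 * 0.9417^2 * 0.0583^1 = 0.1551
i=3: C(3,3)=1 * 0.9417^3 * 0.0583^0 = 0.8351
R = sum of terms = 0.9902

0.9902


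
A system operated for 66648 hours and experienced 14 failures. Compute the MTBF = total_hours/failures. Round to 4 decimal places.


total_hours = 66648
failures = 14
MTBF = 66648 / 14
MTBF = 4760.5714

4760.5714


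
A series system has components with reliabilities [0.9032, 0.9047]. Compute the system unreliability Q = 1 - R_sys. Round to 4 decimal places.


Components: [0.9032, 0.9047]
After component 1: product = 0.9032
After component 2: product = 0.8171
R_sys = 0.8171
Q = 1 - 0.8171 = 0.1829

0.1829


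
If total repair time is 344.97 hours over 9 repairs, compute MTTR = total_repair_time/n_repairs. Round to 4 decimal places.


total_repair_time = 344.97
n_repairs = 9
MTTR = 344.97 / 9
MTTR = 38.33

38.33
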